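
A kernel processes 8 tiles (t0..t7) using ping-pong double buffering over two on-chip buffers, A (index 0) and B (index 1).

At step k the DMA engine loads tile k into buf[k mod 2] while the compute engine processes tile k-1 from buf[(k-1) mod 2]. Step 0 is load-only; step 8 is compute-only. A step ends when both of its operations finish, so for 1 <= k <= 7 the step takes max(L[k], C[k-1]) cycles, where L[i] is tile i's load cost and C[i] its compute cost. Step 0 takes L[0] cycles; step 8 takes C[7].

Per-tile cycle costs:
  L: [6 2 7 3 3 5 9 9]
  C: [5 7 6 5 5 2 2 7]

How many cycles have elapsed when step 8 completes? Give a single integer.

step 0: L[0]=6 → dur=6, Σ=6 | A=load:t0 B=idle [load-only]
step 1: L[1]=2 C[0]=5 → dur=5, Σ=11 | A=compute:t0 B=load:t1 [compute-bound]
step 2: L[2]=7 C[1]=7 → dur=7, Σ=18 | A=load:t2 B=compute:t1 [tied]
step 3: L[3]=3 C[2]=6 → dur=6, Σ=24 | A=compute:t2 B=load:t3 [compute-bound]
step 4: L[4]=3 C[3]=5 → dur=5, Σ=29 | A=load:t4 B=compute:t3 [compute-bound]
step 5: L[5]=5 C[4]=5 → dur=5, Σ=34 | A=compute:t4 B=load:t5 [tied]
step 6: L[6]=9 C[5]=2 → dur=9, Σ=43 | A=load:t6 B=compute:t5 [load-bound]
step 7: L[7]=9 C[6]=2 → dur=9, Σ=52 | A=compute:t6 B=load:t7 [load-bound]
step 8: C[7]=7 → dur=7, Σ=59 | A=idle B=compute:t7 [compute-only]

end_cycle[8] = 59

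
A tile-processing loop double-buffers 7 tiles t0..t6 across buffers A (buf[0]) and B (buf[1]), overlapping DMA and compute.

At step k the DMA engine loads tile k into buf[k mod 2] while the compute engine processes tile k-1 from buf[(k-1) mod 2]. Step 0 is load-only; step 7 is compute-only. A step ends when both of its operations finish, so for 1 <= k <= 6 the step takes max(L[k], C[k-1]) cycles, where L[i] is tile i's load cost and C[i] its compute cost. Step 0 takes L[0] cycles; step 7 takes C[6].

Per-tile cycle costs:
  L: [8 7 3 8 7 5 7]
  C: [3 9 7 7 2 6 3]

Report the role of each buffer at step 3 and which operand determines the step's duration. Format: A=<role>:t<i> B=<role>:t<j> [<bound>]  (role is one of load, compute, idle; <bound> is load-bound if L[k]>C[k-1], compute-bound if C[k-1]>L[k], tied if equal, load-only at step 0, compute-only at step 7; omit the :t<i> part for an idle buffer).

step 3: A=compute:t2 B=load:t3 [load-bound]

  0. 8=8c; end=8; A:t0 B:-
  1. max(7,3)=7c; end=15; A:t0 B:t1
  2. max(3,9)=9c; end=24; A:t2 B:t1
  3. max(8,7)=8c; end=32; A:t2 B:t3
  4. max(7,7)=7c; end=39; A:t4 B:t3
  5. max(5,2)=5c; end=44; A:t4 B:t5
  6. max(7,6)=7c; end=51; A:t6 B:t5
  7. 3=3c; end=54; A:t6 B:t5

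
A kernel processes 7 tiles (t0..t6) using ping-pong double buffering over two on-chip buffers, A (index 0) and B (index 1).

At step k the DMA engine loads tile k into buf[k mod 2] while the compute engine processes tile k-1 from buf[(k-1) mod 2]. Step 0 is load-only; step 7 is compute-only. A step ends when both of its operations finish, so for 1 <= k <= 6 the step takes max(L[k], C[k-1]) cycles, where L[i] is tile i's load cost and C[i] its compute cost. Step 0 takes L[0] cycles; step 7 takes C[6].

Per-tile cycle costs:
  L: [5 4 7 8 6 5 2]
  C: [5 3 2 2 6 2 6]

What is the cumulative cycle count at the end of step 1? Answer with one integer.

[0] DMA t0→A (5c) ∥ CU idle ⇒ 5c, clock 5
[1] DMA t1→B (4c) ∥ CU A:t0 (5c) ⇒ 5c, clock 10
[2] DMA t2→A (7c) ∥ CU B:t1 (3c) ⇒ 7c, clock 17
[3] DMA t3→B (8c) ∥ CU A:t2 (2c) ⇒ 8c, clock 25
[4] DMA t4→A (6c) ∥ CU B:t3 (2c) ⇒ 6c, clock 31
[5] DMA t5→B (5c) ∥ CU A:t4 (6c) ⇒ 6c, clock 37
[6] DMA t6→A (2c) ∥ CU B:t5 (2c) ⇒ 2c, clock 39
[7] DMA idle ∥ CU A:t6 (6c) ⇒ 6c, clock 45

end_cycle[1] = 10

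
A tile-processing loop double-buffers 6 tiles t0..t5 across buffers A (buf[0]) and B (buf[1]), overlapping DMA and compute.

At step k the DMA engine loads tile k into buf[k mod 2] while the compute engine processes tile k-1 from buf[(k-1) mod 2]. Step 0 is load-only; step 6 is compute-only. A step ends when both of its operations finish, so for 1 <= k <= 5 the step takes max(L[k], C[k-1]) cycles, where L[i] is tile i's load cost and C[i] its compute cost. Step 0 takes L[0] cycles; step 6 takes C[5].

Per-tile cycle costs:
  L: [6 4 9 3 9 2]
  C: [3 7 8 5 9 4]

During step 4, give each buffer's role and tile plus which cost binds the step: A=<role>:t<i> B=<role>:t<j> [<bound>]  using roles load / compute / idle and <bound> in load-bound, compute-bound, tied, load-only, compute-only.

step 4: A=load:t4 B=compute:t3 [load-bound]

[0] DMA t0→A (6c) ∥ CU idle ⇒ 6c, clock 6
[1] DMA t1→B (4c) ∥ CU A:t0 (3c) ⇒ 4c, clock 10
[2] DMA t2→A (9c) ∥ CU B:t1 (7c) ⇒ 9c, clock 19
[3] DMA t3→B (3c) ∥ CU A:t2 (8c) ⇒ 8c, clock 27
[4] DMA t4→A (9c) ∥ CU B:t3 (5c) ⇒ 9c, clock 36
[5] DMA t5→B (2c) ∥ CU A:t4 (9c) ⇒ 9c, clock 45
[6] DMA idle ∥ CU B:t5 (4c) ⇒ 4c, clock 49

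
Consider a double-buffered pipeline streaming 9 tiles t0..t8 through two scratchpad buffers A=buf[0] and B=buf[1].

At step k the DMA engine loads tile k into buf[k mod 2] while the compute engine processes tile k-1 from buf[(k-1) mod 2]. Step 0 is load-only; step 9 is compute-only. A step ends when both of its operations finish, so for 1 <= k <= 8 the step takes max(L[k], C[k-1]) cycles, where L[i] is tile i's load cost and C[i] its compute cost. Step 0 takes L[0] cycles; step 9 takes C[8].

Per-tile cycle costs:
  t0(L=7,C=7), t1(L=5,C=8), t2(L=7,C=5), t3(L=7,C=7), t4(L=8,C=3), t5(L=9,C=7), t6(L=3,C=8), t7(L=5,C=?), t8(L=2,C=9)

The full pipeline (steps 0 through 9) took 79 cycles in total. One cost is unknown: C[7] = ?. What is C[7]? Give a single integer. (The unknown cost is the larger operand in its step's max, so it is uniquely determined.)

C[7] = 9

step 0: dur = L[0]=7 = 7
step 1: dur = max(L[1]=5, C[0]=7) = 7
step 2: dur = max(L[2]=7, C[1]=8) = 8
step 3: dur = max(L[3]=7, C[2]=5) = 7
step 4: dur = max(L[4]=8, C[3]=7) = 8
step 5: dur = max(L[5]=9, C[4]=3) = 9
step 6: dur = max(L[6]=3, C[5]=7) = 7
step 7: dur = max(L[7]=5, C[6]=8) = 8
step 8: dur = max(L[8]=2, C[7]=?) = C[7]  (unknown; binding)
step 9: dur = C[8]=9 = 9
sum of known step durations = 70
dur[8] = total - known = 79 - 70 = 9
C[7] is the binding max in step 8, so C[7] = dur[8] = 9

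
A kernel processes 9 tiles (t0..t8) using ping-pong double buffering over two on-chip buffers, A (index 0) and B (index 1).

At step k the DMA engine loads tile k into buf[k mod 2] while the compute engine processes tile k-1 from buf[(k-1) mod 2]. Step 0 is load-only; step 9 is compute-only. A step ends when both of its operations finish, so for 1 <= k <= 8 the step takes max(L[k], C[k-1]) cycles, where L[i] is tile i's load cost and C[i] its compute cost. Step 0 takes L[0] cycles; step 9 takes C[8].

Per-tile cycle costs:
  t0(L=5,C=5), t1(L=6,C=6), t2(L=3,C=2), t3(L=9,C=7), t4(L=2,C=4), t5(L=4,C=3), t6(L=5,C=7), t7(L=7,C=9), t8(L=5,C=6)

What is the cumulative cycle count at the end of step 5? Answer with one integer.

end_cycle[5] = 37

[0] DMA t0→A (5c) ∥ CU idle ⇒ 5c, clock 5
[1] DMA t1→B (6c) ∥ CU A:t0 (5c) ⇒ 6c, clock 11
[2] DMA t2→A (3c) ∥ CU B:t1 (6c) ⇒ 6c, clock 17
[3] DMA t3→B (9c) ∥ CU A:t2 (2c) ⇒ 9c, clock 26
[4] DMA t4→A (2c) ∥ CU B:t3 (7c) ⇒ 7c, clock 33
[5] DMA t5→B (4c) ∥ CU A:t4 (4c) ⇒ 4c, clock 37
[6] DMA t6→A (5c) ∥ CU B:t5 (3c) ⇒ 5c, clock 42
[7] DMA t7→B (7c) ∥ CU A:t6 (7c) ⇒ 7c, clock 49
[8] DMA t8→A (5c) ∥ CU B:t7 (9c) ⇒ 9c, clock 58
[9] DMA idle ∥ CU A:t8 (6c) ⇒ 6c, clock 64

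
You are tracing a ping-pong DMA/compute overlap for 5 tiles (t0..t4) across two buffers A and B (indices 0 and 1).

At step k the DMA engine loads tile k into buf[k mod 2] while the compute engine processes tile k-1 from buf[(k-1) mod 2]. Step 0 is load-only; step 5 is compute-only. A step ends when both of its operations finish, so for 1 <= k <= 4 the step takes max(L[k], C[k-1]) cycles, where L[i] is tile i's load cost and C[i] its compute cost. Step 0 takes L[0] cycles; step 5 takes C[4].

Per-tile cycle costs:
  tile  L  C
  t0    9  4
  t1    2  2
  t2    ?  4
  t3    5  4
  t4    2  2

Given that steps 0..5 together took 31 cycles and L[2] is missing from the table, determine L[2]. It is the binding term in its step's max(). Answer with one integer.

step 0 = dur = L[0]=9 = 9
step 1 = dur = max(L[1]=2, C[0]=4) = 4
step 2 = dur = max(L[2]=?, C[1]=2) = L[2]  (unknown; binding)
step 3 = dur = max(L[3]=5, C[2]=4) = 5
step 4 = dur = max(L[4]=2, C[3]=4) = 4
step 5 = dur = C[4]=2 = 2
sum of known step durations = 24
dur[2] = total - known = 31 - 24 = 7
L[2] is the binding max in step 2, so L[2] = dur[2] = 7

L[2] = 7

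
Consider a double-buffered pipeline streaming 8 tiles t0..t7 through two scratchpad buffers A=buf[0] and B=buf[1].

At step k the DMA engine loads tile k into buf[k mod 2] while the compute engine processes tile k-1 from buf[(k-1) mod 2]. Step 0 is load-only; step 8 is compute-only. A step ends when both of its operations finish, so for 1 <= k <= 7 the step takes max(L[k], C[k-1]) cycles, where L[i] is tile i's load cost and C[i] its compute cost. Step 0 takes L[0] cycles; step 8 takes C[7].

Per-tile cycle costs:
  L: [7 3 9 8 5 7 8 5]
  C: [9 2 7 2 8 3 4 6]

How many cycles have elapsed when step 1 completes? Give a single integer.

end_cycle[1] = 16

step 0: L[0]=7 → dur=7, Σ=7 | A=load:t0 B=idle [load-only]
step 1: L[1]=3 C[0]=9 → dur=9, Σ=16 | A=compute:t0 B=load:t1 [compute-bound]
step 2: L[2]=9 C[1]=2 → dur=9, Σ=25 | A=load:t2 B=compute:t1 [load-bound]
step 3: L[3]=8 C[2]=7 → dur=8, Σ=33 | A=compute:t2 B=load:t3 [load-bound]
step 4: L[4]=5 C[3]=2 → dur=5, Σ=38 | A=load:t4 B=compute:t3 [load-bound]
step 5: L[5]=7 C[4]=8 → dur=8, Σ=46 | A=compute:t4 B=load:t5 [compute-bound]
step 6: L[6]=8 C[5]=3 → dur=8, Σ=54 | A=load:t6 B=compute:t5 [load-bound]
step 7: L[7]=5 C[6]=4 → dur=5, Σ=59 | A=compute:t6 B=load:t7 [load-bound]
step 8: C[7]=6 → dur=6, Σ=65 | A=idle B=compute:t7 [compute-only]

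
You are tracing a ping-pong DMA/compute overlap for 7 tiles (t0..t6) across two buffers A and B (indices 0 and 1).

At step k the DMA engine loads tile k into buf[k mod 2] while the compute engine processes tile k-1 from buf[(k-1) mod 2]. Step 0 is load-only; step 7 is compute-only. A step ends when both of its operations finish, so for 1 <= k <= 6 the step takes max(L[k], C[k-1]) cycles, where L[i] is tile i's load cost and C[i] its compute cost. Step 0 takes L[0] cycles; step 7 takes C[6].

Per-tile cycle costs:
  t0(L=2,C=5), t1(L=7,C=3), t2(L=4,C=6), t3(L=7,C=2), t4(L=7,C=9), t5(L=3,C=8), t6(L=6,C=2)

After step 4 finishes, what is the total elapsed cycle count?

end_cycle[4] = 27

[0] DMA t0→A (2c) ∥ CU idle ⇒ 2c, clock 2
[1] DMA t1→B (7c) ∥ CU A:t0 (5c) ⇒ 7c, clock 9
[2] DMA t2→A (4c) ∥ CU B:t1 (3c) ⇒ 4c, clock 13
[3] DMA t3→B (7c) ∥ CU A:t2 (6c) ⇒ 7c, clock 20
[4] DMA t4→A (7c) ∥ CU B:t3 (2c) ⇒ 7c, clock 27
[5] DMA t5→B (3c) ∥ CU A:t4 (9c) ⇒ 9c, clock 36
[6] DMA t6→A (6c) ∥ CU B:t5 (8c) ⇒ 8c, clock 44
[7] DMA idle ∥ CU A:t6 (2c) ⇒ 2c, clock 46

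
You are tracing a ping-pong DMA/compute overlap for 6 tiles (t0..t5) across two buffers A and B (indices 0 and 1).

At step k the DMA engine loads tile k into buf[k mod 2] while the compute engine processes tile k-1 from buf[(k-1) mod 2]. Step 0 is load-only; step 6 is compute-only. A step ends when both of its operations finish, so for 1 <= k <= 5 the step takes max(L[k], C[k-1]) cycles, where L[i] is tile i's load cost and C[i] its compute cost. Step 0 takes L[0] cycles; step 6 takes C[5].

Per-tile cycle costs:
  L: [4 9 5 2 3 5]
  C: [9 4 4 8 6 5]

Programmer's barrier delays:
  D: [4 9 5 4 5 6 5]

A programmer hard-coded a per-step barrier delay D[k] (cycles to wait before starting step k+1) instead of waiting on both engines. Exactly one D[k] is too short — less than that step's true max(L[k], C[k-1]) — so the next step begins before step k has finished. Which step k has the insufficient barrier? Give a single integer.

step 0: need L[0]=4 = 4; D[0]=4 ok
step 1: need max(L[1]=9,C[0]=9) = 9; D[1]=9 ok
step 2: need max(L[2]=5,C[1]=4) = 5; D[2]=5 ok
step 3: need max(L[3]=2,C[2]=4) = 4; D[3]=4 ok
step 4: need max(L[4]=3,C[3]=8) = 8; D[4]=5 SHORT
step 5: need max(L[5]=5,C[4]=6) = 6; D[5]=6 ok
step 6: need C[5]=5 = 5; D[6]=5 ok

hazard at step 4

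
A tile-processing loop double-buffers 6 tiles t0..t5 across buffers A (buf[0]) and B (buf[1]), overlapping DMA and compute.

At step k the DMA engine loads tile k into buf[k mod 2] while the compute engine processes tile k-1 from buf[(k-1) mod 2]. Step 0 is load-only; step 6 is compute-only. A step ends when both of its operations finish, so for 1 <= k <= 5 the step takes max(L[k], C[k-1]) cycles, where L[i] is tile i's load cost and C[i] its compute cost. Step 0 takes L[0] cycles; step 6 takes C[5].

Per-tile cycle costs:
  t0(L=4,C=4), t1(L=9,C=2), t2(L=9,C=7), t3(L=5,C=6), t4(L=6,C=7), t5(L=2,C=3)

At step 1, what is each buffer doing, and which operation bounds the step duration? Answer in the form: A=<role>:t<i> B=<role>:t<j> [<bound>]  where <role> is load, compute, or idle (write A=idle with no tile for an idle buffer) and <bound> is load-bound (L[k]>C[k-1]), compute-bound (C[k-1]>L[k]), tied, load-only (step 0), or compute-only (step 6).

step 1: A=compute:t0 B=load:t1 [load-bound]

  0. 4=4c; end=4; A:t0 B:-
  1. max(9,4)=9c; end=13; A:t0 B:t1
  2. max(9,2)=9c; end=22; A:t2 B:t1
  3. max(5,7)=7c; end=29; A:t2 B:t3
  4. max(6,6)=6c; end=35; A:t4 B:t3
  5. max(2,7)=7c; end=42; A:t4 B:t5
  6. 3=3c; end=45; A:t4 B:t5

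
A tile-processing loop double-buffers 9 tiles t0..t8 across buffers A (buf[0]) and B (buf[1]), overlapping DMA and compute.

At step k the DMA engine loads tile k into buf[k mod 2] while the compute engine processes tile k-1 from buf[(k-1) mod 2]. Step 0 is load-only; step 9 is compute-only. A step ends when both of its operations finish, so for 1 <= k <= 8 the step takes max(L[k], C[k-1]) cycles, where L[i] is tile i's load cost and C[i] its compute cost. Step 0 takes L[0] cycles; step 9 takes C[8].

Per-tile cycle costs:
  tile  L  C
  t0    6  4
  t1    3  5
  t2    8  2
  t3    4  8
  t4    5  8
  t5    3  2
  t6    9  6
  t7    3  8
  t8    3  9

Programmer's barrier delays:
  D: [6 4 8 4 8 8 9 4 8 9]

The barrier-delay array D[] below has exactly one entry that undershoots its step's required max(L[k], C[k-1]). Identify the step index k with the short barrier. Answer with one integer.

hazard at step 7

k=0 barrier L[0]=6→6c, D[0]=6 ok
k=1 barrier max(L[1]=3,C[0]=4)→4c, D[1]=4 ok
k=2 barrier max(L[2]=8,C[1]=5)→8c, D[2]=8 ok
k=3 barrier max(L[3]=4,C[2]=2)→4c, D[3]=4 ok
k=4 barrier max(L[4]=5,C[3]=8)→8c, D[4]=8 ok
k=5 barrier max(L[5]=3,C[4]=8)→8c, D[5]=8 ok
k=6 barrier max(L[6]=9,C[5]=2)→9c, D[6]=9 ok
k=7 barrier max(L[7]=3,C[6]=6)→6c, D[7]=4 SHORT
k=8 barrier max(L[8]=3,C[7]=8)→8c, D[8]=8 ok
k=9 barrier C[8]=9→9c, D[9]=9 ok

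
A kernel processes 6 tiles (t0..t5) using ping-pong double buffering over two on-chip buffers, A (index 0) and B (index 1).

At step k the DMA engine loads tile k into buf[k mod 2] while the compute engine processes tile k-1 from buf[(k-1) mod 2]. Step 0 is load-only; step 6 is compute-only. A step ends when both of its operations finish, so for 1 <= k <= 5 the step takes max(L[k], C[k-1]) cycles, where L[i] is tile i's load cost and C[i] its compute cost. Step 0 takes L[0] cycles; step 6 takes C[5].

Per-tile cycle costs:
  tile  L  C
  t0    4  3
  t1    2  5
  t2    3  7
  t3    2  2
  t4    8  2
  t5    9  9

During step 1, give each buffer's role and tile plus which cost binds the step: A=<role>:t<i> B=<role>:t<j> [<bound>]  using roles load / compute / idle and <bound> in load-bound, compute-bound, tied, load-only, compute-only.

  0. 4=4c; end=4; A:t0 B:-
  1. max(2,3)=3c; end=7; A:t0 B:t1
  2. max(3,5)=5c; end=12; A:t2 B:t1
  3. max(2,7)=7c; end=19; A:t2 B:t3
  4. max(8,2)=8c; end=27; A:t4 B:t3
  5. max(9,2)=9c; end=36; A:t4 B:t5
  6. 9=9c; end=45; A:t4 B:t5

step 1: A=compute:t0 B=load:t1 [compute-bound]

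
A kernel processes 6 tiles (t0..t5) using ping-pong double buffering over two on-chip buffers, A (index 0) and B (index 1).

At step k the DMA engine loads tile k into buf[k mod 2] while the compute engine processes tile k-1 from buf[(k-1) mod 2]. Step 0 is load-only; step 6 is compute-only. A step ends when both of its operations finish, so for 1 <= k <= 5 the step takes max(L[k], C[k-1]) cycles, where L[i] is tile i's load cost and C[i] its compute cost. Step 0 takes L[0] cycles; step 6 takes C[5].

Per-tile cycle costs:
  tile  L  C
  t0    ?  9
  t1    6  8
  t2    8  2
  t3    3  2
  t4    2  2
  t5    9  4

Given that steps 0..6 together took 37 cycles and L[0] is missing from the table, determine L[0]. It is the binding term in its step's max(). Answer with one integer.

step 0 → dur = L[0]=? = L[0]  (unknown; binding)
step 1 → dur = max(L[1]=6, C[0]=9) = 9
step 2 → dur = max(L[2]=8, C[1]=8) = 8
step 3 → dur = max(L[3]=3, C[2]=2) = 3
step 4 → dur = max(L[4]=2, C[3]=2) = 2
step 5 → dur = max(L[5]=9, C[4]=2) = 9
step 6 → dur = C[5]=4 = 4
sum of known step durations = 35
dur[0] = total - known = 37 - 35 = 2
L[0] is the binding max in step 0, so L[0] = dur[0] = 2

L[0] = 2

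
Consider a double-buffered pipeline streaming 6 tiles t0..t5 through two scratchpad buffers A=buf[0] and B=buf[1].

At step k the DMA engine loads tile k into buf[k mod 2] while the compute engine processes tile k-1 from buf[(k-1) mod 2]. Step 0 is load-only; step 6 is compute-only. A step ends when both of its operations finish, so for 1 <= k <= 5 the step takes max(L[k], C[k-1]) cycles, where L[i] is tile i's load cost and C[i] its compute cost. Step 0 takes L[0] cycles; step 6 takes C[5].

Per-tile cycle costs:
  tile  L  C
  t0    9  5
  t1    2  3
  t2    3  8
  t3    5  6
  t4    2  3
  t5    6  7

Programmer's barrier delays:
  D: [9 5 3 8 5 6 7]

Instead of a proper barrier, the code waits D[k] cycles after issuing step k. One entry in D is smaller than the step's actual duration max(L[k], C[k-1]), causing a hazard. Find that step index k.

hazard at step 4

step 0: need L[0]=9 = 9; D[0]=9 ok
step 1: need max(L[1]=2,C[0]=5) = 5; D[1]=5 ok
step 2: need max(L[2]=3,C[1]=3) = 3; D[2]=3 ok
step 3: need max(L[3]=5,C[2]=8) = 8; D[3]=8 ok
step 4: need max(L[4]=2,C[3]=6) = 6; D[4]=5 SHORT
step 5: need max(L[5]=6,C[4]=3) = 6; D[5]=6 ok
step 6: need C[5]=7 = 7; D[6]=7 ok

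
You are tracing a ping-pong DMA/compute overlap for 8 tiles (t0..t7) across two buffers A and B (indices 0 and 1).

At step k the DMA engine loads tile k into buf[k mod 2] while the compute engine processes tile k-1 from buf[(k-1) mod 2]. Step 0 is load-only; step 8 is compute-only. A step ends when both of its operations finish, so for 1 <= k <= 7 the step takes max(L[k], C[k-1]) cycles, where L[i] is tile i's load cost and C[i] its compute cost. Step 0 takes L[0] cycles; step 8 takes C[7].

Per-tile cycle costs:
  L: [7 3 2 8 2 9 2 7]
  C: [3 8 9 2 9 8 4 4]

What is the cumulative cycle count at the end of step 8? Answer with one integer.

end_cycle[8] = 57

[0] DMA t0→A (7c) ∥ CU idle ⇒ 7c, clock 7
[1] DMA t1→B (3c) ∥ CU A:t0 (3c) ⇒ 3c, clock 10
[2] DMA t2→A (2c) ∥ CU B:t1 (8c) ⇒ 8c, clock 18
[3] DMA t3→B (8c) ∥ CU A:t2 (9c) ⇒ 9c, clock 27
[4] DMA t4→A (2c) ∥ CU B:t3 (2c) ⇒ 2c, clock 29
[5] DMA t5→B (9c) ∥ CU A:t4 (9c) ⇒ 9c, clock 38
[6] DMA t6→A (2c) ∥ CU B:t5 (8c) ⇒ 8c, clock 46
[7] DMA t7→B (7c) ∥ CU A:t6 (4c) ⇒ 7c, clock 53
[8] DMA idle ∥ CU B:t7 (4c) ⇒ 4c, clock 57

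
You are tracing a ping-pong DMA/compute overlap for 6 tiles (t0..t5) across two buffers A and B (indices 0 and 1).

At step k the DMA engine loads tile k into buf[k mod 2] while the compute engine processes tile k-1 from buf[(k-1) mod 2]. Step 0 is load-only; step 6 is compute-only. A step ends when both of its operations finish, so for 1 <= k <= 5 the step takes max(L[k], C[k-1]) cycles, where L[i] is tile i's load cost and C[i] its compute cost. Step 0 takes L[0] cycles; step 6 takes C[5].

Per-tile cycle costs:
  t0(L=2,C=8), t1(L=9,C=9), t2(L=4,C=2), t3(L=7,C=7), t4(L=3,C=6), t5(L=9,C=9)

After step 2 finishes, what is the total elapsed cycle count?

[0] DMA t0→A (2c) ∥ CU idle ⇒ 2c, clock 2
[1] DMA t1→B (9c) ∥ CU A:t0 (8c) ⇒ 9c, clock 11
[2] DMA t2→A (4c) ∥ CU B:t1 (9c) ⇒ 9c, clock 20
[3] DMA t3→B (7c) ∥ CU A:t2 (2c) ⇒ 7c, clock 27
[4] DMA t4→A (3c) ∥ CU B:t3 (7c) ⇒ 7c, clock 34
[5] DMA t5→B (9c) ∥ CU A:t4 (6c) ⇒ 9c, clock 43
[6] DMA idle ∥ CU B:t5 (9c) ⇒ 9c, clock 52

end_cycle[2] = 20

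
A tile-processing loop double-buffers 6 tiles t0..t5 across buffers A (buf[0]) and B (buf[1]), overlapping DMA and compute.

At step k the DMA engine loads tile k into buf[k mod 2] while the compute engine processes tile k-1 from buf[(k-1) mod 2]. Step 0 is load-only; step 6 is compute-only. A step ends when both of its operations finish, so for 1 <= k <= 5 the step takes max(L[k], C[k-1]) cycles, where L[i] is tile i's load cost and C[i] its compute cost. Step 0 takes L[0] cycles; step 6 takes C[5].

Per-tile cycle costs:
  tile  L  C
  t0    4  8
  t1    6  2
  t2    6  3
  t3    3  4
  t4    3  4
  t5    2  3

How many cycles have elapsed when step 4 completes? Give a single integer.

  0. 4=4c; end=4; A:t0 B:-
  1. max(6,8)=8c; end=12; A:t0 B:t1
  2. max(6,2)=6c; end=18; A:t2 B:t1
  3. max(3,3)=3c; end=21; A:t2 B:t3
  4. max(3,4)=4c; end=25; A:t4 B:t3
  5. max(2,4)=4c; end=29; A:t4 B:t5
  6. 3=3c; end=32; A:t4 B:t5

end_cycle[4] = 25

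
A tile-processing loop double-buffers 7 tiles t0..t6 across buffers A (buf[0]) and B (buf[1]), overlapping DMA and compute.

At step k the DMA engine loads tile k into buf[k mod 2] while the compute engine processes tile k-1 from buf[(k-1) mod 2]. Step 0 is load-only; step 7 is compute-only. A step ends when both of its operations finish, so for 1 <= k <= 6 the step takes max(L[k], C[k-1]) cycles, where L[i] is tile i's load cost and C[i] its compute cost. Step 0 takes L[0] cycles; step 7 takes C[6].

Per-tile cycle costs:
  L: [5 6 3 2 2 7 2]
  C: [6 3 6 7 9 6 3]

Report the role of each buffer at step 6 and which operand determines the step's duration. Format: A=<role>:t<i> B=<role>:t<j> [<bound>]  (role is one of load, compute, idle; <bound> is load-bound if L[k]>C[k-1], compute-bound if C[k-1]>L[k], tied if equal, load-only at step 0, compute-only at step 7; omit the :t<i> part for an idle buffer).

step 6: A=load:t6 B=compute:t5 [compute-bound]

step 0: L[0]=5 → dur=5, Σ=5 | A=load:t0 B=idle [load-only]
step 1: L[1]=6 C[0]=6 → dur=6, Σ=11 | A=compute:t0 B=load:t1 [tied]
step 2: L[2]=3 C[1]=3 → dur=3, Σ=14 | A=load:t2 B=compute:t1 [tied]
step 3: L[3]=2 C[2]=6 → dur=6, Σ=20 | A=compute:t2 B=load:t3 [compute-bound]
step 4: L[4]=2 C[3]=7 → dur=7, Σ=27 | A=load:t4 B=compute:t3 [compute-bound]
step 5: L[5]=7 C[4]=9 → dur=9, Σ=36 | A=compute:t4 B=load:t5 [compute-bound]
step 6: L[6]=2 C[5]=6 → dur=6, Σ=42 | A=load:t6 B=compute:t5 [compute-bound]
step 7: C[6]=3 → dur=3, Σ=45 | A=compute:t6 B=idle [compute-only]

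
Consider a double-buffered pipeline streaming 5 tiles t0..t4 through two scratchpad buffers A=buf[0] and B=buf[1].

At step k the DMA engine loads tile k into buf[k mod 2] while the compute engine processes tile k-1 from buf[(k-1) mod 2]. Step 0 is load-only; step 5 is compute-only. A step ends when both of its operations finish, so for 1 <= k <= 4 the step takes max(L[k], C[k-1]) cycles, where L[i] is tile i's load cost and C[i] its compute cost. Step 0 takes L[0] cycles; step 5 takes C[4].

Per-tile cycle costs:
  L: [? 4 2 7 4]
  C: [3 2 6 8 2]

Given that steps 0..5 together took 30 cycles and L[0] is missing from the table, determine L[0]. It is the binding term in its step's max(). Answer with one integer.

step 0 → dur = L[0]=? = L[0]  (unknown; binding)
step 1 → dur = max(L[1]=4, C[0]=3) = 4
step 2 → dur = max(L[2]=2, C[1]=2) = 2
step 3 → dur = max(L[3]=7, C[2]=6) = 7
step 4 → dur = max(L[4]=4, C[3]=8) = 8
step 5 → dur = C[4]=2 = 2
sum of known step durations = 23
dur[0] = total - known = 30 - 23 = 7
L[0] is the binding max in step 0, so L[0] = dur[0] = 7

L[0] = 7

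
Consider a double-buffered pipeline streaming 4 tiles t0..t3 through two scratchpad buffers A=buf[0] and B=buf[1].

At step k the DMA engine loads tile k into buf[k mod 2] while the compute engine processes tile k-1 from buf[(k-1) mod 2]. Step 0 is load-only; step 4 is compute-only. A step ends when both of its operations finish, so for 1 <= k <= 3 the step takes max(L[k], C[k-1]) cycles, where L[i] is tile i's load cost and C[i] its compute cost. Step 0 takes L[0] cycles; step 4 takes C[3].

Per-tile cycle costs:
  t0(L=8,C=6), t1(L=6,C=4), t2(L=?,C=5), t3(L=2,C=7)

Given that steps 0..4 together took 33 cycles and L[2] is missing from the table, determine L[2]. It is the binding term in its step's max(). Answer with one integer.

step 0 → dur = L[0]=8 = 8
step 1 → dur = max(L[1]=6, C[0]=6) = 6
step 2 → dur = max(L[2]=?, C[1]=4) = L[2]  (unknown; binding)
step 3 → dur = max(L[3]=2, C[2]=5) = 5
step 4 → dur = C[3]=7 = 7
sum of known step durations = 26
dur[2] = total - known = 33 - 26 = 7
L[2] is the binding max in step 2, so L[2] = dur[2] = 7

L[2] = 7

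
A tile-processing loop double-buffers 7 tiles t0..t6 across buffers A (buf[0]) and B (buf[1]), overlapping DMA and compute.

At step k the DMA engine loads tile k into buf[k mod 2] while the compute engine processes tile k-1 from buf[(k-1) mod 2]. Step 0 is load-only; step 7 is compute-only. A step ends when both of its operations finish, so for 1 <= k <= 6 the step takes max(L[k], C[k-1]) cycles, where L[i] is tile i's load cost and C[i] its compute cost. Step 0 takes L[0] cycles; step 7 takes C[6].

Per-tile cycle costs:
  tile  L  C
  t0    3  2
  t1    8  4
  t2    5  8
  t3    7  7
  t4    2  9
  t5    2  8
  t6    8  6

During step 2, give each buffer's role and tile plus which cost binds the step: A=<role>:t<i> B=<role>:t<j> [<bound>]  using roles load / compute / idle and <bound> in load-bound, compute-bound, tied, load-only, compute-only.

step 2: A=load:t2 B=compute:t1 [load-bound]

[0] DMA t0→A (3c) ∥ CU idle ⇒ 3c, clock 3
[1] DMA t1→B (8c) ∥ CU A:t0 (2c) ⇒ 8c, clock 11
[2] DMA t2→A (5c) ∥ CU B:t1 (4c) ⇒ 5c, clock 16
[3] DMA t3→B (7c) ∥ CU A:t2 (8c) ⇒ 8c, clock 24
[4] DMA t4→A (2c) ∥ CU B:t3 (7c) ⇒ 7c, clock 31
[5] DMA t5→B (2c) ∥ CU A:t4 (9c) ⇒ 9c, clock 40
[6] DMA t6→A (8c) ∥ CU B:t5 (8c) ⇒ 8c, clock 48
[7] DMA idle ∥ CU A:t6 (6c) ⇒ 6c, clock 54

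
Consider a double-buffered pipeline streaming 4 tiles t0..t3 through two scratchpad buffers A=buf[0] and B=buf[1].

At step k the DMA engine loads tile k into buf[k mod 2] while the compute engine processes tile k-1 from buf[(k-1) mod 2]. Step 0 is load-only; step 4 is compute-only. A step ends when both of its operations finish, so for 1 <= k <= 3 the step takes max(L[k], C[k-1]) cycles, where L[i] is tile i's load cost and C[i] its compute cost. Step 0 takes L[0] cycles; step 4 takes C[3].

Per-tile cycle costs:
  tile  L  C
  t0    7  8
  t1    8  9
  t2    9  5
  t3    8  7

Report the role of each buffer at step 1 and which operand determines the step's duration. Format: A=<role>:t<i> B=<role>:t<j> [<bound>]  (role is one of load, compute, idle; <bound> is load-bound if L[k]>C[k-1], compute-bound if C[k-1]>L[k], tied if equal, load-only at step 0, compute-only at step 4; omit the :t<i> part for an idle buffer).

step 1: A=compute:t0 B=load:t1 [tied]

  0. 7=7c; end=7; A:t0 B:-
  1. max(8,8)=8c; end=15; A:t0 B:t1
  2. max(9,9)=9c; end=24; A:t2 B:t1
  3. max(8,5)=8c; end=32; A:t2 B:t3
  4. 7=7c; end=39; A:t2 B:t3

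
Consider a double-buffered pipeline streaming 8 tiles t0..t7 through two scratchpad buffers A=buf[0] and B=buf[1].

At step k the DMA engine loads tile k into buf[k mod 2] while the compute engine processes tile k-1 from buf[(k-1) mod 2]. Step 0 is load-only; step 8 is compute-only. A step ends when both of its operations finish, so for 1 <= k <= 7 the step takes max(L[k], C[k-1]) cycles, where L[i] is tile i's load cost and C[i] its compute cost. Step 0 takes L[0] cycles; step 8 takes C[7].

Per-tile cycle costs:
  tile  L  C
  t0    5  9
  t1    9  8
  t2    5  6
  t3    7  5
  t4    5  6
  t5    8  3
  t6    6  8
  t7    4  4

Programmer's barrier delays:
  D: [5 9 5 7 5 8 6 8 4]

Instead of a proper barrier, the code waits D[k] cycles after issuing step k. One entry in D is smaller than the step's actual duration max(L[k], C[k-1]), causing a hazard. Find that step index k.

[0] required=L[0]=5=5 vs D=5 ok
[1] required=max(L[1]=9,C[0]=9)=9 vs D=9 ok
[2] required=max(L[2]=5,C[1]=8)=8 vs D=5 SHORT
[3] required=max(L[3]=7,C[2]=6)=7 vs D=7 ok
[4] required=max(L[4]=5,C[3]=5)=5 vs D=5 ok
[5] required=max(L[5]=8,C[4]=6)=8 vs D=8 ok
[6] required=max(L[6]=6,C[5]=3)=6 vs D=6 ok
[7] required=max(L[7]=4,C[6]=8)=8 vs D=8 ok
[8] required=C[7]=4=4 vs D=4 ok

hazard at step 2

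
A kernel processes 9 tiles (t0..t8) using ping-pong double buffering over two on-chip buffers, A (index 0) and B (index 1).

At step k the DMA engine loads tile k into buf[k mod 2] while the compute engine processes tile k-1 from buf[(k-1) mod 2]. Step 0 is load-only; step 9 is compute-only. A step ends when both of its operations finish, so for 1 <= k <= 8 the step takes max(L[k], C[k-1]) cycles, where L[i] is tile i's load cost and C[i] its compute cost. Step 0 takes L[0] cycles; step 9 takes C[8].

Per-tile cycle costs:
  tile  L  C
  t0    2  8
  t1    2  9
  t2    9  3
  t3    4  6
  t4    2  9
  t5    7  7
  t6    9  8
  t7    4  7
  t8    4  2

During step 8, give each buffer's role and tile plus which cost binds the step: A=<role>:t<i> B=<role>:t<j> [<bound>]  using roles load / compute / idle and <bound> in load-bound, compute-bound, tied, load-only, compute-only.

step 8: A=load:t8 B=compute:t7 [compute-bound]

[0] DMA t0→A (2c) ∥ CU idle ⇒ 2c, clock 2
[1] DMA t1→B (2c) ∥ CU A:t0 (8c) ⇒ 8c, clock 10
[2] DMA t2→A (9c) ∥ CU B:t1 (9c) ⇒ 9c, clock 19
[3] DMA t3→B (4c) ∥ CU A:t2 (3c) ⇒ 4c, clock 23
[4] DMA t4→A (2c) ∥ CU B:t3 (6c) ⇒ 6c, clock 29
[5] DMA t5→B (7c) ∥ CU A:t4 (9c) ⇒ 9c, clock 38
[6] DMA t6→A (9c) ∥ CU B:t5 (7c) ⇒ 9c, clock 47
[7] DMA t7→B (4c) ∥ CU A:t6 (8c) ⇒ 8c, clock 55
[8] DMA t8→A (4c) ∥ CU B:t7 (7c) ⇒ 7c, clock 62
[9] DMA idle ∥ CU A:t8 (2c) ⇒ 2c, clock 64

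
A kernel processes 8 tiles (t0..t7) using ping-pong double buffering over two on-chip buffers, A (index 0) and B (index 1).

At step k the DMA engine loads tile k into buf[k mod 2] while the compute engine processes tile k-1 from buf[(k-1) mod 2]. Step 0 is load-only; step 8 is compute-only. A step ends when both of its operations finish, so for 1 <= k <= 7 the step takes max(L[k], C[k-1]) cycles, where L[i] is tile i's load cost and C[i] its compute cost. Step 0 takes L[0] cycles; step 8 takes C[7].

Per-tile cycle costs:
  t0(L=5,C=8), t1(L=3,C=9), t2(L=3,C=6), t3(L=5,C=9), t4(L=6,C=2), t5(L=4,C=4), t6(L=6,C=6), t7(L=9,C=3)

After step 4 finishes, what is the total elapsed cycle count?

step 0: L[0]=5 → dur=5, Σ=5 | A=load:t0 B=idle [load-only]
step 1: L[1]=3 C[0]=8 → dur=8, Σ=13 | A=compute:t0 B=load:t1 [compute-bound]
step 2: L[2]=3 C[1]=9 → dur=9, Σ=22 | A=load:t2 B=compute:t1 [compute-bound]
step 3: L[3]=5 C[2]=6 → dur=6, Σ=28 | A=compute:t2 B=load:t3 [compute-bound]
step 4: L[4]=6 C[3]=9 → dur=9, Σ=37 | A=load:t4 B=compute:t3 [compute-bound]
step 5: L[5]=4 C[4]=2 → dur=4, Σ=41 | A=compute:t4 B=load:t5 [load-bound]
step 6: L[6]=6 C[5]=4 → dur=6, Σ=47 | A=load:t6 B=compute:t5 [load-bound]
step 7: L[7]=9 C[6]=6 → dur=9, Σ=56 | A=compute:t6 B=load:t7 [load-bound]
step 8: C[7]=3 → dur=3, Σ=59 | A=idle B=compute:t7 [compute-only]

end_cycle[4] = 37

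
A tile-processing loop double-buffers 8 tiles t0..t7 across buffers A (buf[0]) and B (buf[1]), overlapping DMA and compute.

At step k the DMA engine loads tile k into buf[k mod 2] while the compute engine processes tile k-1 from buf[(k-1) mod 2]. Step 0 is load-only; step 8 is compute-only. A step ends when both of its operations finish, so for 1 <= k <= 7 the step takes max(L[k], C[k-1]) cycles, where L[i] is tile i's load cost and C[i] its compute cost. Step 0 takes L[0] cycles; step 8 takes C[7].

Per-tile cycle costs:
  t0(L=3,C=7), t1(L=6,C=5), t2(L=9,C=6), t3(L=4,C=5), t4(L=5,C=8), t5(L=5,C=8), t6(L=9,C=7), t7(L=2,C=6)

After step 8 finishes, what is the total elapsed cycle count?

end_cycle[8] = 60

  0. 3=3c; end=3; A:t0 B:-
  1. max(6,7)=7c; end=10; A:t0 B:t1
  2. max(9,5)=9c; end=19; A:t2 B:t1
  3. max(4,6)=6c; end=25; A:t2 B:t3
  4. max(5,5)=5c; end=30; A:t4 B:t3
  5. max(5,8)=8c; end=38; A:t4 B:t5
  6. max(9,8)=9c; end=47; A:t6 B:t5
  7. max(2,7)=7c; end=54; A:t6 B:t7
  8. 6=6c; end=60; A:t6 B:t7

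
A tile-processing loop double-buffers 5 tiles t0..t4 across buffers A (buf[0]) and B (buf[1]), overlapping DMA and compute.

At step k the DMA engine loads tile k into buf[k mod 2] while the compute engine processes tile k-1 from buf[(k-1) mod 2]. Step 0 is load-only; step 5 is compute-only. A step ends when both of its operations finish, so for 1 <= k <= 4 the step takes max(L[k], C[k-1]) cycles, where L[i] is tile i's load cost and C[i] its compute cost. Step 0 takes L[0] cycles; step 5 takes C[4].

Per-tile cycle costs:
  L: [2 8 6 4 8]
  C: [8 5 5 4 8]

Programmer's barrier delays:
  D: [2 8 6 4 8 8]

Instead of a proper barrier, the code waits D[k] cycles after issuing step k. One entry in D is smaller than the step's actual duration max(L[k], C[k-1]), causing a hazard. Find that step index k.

step 0: need L[0]=2 = 2; D[0]=2 ok
step 1: need max(L[1]=8,C[0]=8) = 8; D[1]=8 ok
step 2: need max(L[2]=6,C[1]=5) = 6; D[2]=6 ok
step 3: need max(L[3]=4,C[2]=5) = 5; D[3]=4 SHORT
step 4: need max(L[4]=8,C[3]=4) = 8; D[4]=8 ok
step 5: need C[4]=8 = 8; D[5]=8 ok

hazard at step 3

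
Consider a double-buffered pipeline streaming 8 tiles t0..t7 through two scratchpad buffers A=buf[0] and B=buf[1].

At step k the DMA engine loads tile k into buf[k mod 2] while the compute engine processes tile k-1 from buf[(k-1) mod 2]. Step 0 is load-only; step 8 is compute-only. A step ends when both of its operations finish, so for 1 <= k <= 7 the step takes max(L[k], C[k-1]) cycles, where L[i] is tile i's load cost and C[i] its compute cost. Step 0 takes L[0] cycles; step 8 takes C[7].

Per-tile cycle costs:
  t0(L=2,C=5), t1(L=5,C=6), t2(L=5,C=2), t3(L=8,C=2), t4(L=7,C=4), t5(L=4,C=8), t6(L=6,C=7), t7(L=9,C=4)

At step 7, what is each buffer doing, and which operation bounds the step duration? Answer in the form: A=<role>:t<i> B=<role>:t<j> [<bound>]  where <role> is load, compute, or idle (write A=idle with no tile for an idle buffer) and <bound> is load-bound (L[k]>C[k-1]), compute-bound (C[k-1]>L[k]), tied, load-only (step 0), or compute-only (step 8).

step 0: L[0]=2 → dur=2, Σ=2 | A=load:t0 B=idle [load-only]
step 1: L[1]=5 C[0]=5 → dur=5, Σ=7 | A=compute:t0 B=load:t1 [tied]
step 2: L[2]=5 C[1]=6 → dur=6, Σ=13 | A=load:t2 B=compute:t1 [compute-bound]
step 3: L[3]=8 C[2]=2 → dur=8, Σ=21 | A=compute:t2 B=load:t3 [load-bound]
step 4: L[4]=7 C[3]=2 → dur=7, Σ=28 | A=load:t4 B=compute:t3 [load-bound]
step 5: L[5]=4 C[4]=4 → dur=4, Σ=32 | A=compute:t4 B=load:t5 [tied]
step 6: L[6]=6 C[5]=8 → dur=8, Σ=40 | A=load:t6 B=compute:t5 [compute-bound]
step 7: L[7]=9 C[6]=7 → dur=9, Σ=49 | A=compute:t6 B=load:t7 [load-bound]
step 8: C[7]=4 → dur=4, Σ=53 | A=idle B=compute:t7 [compute-only]

step 7: A=compute:t6 B=load:t7 [load-bound]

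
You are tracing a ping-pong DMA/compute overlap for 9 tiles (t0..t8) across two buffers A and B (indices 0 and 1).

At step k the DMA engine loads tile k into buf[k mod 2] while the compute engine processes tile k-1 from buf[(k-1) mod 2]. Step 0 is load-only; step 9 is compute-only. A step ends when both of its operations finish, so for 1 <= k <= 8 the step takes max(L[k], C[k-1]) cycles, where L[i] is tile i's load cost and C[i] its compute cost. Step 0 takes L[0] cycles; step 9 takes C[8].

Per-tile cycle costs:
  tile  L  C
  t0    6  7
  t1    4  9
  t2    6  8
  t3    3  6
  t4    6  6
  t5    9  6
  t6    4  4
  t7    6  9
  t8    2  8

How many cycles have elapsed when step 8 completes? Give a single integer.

step 0: L[0]=6 → dur=6, Σ=6 | A=load:t0 B=idle [load-only]
step 1: L[1]=4 C[0]=7 → dur=7, Σ=13 | A=compute:t0 B=load:t1 [compute-bound]
step 2: L[2]=6 C[1]=9 → dur=9, Σ=22 | A=load:t2 B=compute:t1 [compute-bound]
step 3: L[3]=3 C[2]=8 → dur=8, Σ=30 | A=compute:t2 B=load:t3 [compute-bound]
step 4: L[4]=6 C[3]=6 → dur=6, Σ=36 | A=load:t4 B=compute:t3 [tied]
step 5: L[5]=9 C[4]=6 → dur=9, Σ=45 | A=compute:t4 B=load:t5 [load-bound]
step 6: L[6]=4 C[5]=6 → dur=6, Σ=51 | A=load:t6 B=compute:t5 [compute-bound]
step 7: L[7]=6 C[6]=4 → dur=6, Σ=57 | A=compute:t6 B=load:t7 [load-bound]
step 8: L[8]=2 C[7]=9 → dur=9, Σ=66 | A=load:t8 B=compute:t7 [compute-bound]
step 9: C[8]=8 → dur=8, Σ=74 | A=compute:t8 B=idle [compute-only]

end_cycle[8] = 66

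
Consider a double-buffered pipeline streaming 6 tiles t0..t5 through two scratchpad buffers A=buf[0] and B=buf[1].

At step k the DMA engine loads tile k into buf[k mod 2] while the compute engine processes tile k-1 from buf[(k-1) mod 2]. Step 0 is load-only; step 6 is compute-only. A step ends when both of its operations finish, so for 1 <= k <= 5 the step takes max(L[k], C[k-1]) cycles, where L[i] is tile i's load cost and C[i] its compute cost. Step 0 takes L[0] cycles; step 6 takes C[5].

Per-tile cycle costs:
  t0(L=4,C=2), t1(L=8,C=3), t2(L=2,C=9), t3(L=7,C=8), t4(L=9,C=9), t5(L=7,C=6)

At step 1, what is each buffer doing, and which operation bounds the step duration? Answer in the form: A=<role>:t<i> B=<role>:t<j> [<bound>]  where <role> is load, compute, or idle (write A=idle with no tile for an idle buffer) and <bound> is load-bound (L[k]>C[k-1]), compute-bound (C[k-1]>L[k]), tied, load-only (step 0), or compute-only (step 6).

[0] DMA t0→A (4c) ∥ CU idle ⇒ 4c, clock 4
[1] DMA t1→B (8c) ∥ CU A:t0 (2c) ⇒ 8c, clock 12
[2] DMA t2→A (2c) ∥ CU B:t1 (3c) ⇒ 3c, clock 15
[3] DMA t3→B (7c) ∥ CU A:t2 (9c) ⇒ 9c, clock 24
[4] DMA t4→A (9c) ∥ CU B:t3 (8c) ⇒ 9c, clock 33
[5] DMA t5→B (7c) ∥ CU A:t4 (9c) ⇒ 9c, clock 42
[6] DMA idle ∥ CU B:t5 (6c) ⇒ 6c, clock 48

step 1: A=compute:t0 B=load:t1 [load-bound]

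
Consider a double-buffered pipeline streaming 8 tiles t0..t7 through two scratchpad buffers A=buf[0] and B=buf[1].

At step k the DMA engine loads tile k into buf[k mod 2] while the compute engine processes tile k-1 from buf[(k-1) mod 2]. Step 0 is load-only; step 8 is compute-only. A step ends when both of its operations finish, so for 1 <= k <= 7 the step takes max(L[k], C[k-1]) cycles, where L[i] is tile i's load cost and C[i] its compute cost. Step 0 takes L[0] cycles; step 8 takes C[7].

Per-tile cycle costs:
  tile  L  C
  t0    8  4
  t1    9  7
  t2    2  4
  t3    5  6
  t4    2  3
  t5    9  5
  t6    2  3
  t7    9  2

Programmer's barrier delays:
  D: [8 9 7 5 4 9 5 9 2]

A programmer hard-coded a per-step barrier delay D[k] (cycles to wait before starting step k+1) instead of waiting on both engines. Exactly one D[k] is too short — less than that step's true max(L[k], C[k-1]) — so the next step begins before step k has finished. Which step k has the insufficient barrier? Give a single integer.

hazard at step 4

step 0: need L[0]=8 = 8; D[0]=8 ok
step 1: need max(L[1]=9,C[0]=4) = 9; D[1]=9 ok
step 2: need max(L[2]=2,C[1]=7) = 7; D[2]=7 ok
step 3: need max(L[3]=5,C[2]=4) = 5; D[3]=5 ok
step 4: need max(L[4]=2,C[3]=6) = 6; D[4]=4 SHORT
step 5: need max(L[5]=9,C[4]=3) = 9; D[5]=9 ok
step 6: need max(L[6]=2,C[5]=5) = 5; D[6]=5 ok
step 7: need max(L[7]=9,C[6]=3) = 9; D[7]=9 ok
step 8: need C[7]=2 = 2; D[8]=2 ok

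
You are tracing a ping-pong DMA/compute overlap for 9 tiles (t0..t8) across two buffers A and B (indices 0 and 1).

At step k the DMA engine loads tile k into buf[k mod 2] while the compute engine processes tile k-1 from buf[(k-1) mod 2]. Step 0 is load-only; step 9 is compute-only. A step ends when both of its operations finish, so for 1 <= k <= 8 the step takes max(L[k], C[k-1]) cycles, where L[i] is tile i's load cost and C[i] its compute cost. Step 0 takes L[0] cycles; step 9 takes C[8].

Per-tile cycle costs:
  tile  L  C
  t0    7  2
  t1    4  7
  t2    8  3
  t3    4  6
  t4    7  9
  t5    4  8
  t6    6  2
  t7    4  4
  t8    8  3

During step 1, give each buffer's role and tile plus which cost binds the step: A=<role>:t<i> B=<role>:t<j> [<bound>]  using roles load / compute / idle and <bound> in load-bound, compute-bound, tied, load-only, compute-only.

step 1: A=compute:t0 B=load:t1 [load-bound]

k=0 load=t0/7c comp=- wait=7 total=7
k=1 load=t1/4c comp=t0/2c wait=4 total=11
k=2 load=t2/8c comp=t1/7c wait=8 total=19
k=3 load=t3/4c comp=t2/3c wait=4 total=23
k=4 load=t4/7c comp=t3/6c wait=7 total=30
k=5 load=t5/4c comp=t4/9c wait=9 total=39
k=6 load=t6/6c comp=t5/8c wait=8 total=47
k=7 load=t7/4c comp=t6/2c wait=4 total=51
k=8 load=t8/8c comp=t7/4c wait=8 total=59
k=9 load=- comp=t8/3c wait=3 total=62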